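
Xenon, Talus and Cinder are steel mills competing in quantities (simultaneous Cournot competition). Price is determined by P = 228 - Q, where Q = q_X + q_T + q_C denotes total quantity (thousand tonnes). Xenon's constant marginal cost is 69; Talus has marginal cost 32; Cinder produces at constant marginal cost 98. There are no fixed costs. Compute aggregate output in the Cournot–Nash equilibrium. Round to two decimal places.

121.25

Xenon's profit: π_X = (228 - Q)q_X - (69q_X). Setting ∂π_X/∂q_X = 0: 159 - 2q_X - (q_T + q_C) = 0.
Talus's first-order condition: 196 - 2q_T - (q_X + q_C) = 0.
Cinder's first-order condition: 130 - 2q_C - (q_X + q_T) = 0.
Summing all 3 equations gives 485 − 4Q = 0, hence Q = 485/4.
Back-substituting: q_X = (159 − 485/4) = 151/4, q_T = (196 − 485/4) = 299/4, q_C = (130 − 485/4) = 35/4.
Total output Q = 151/4 + 299/4 + 35/4 = 485/4.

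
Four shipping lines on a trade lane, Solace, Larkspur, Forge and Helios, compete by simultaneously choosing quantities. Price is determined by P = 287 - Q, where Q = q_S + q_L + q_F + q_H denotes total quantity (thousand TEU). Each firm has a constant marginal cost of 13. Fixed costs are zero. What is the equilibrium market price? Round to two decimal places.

Each firm earns π_i = (287 - Q)q_i - 13q_i.
Setting ∂π_i/∂q_i = 0 with rivals' quantities fixed: 274 - 2q_i - Σ_{j≠i} q_j = 0.
With identical firms every q_j equals q_i, so Σ_{j≠i} q_j = 3q_i and 274 = 5q_i, giving q_i = 274/5.
Total output Q = 1096/5, so price P = 287 - 1096/5 = 339/5.

67.80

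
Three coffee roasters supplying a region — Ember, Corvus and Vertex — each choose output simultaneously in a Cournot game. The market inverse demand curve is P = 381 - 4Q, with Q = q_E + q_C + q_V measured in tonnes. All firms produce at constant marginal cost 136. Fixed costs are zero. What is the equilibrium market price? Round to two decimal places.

197.25

Each firm earns π_i = (381 - 4Q)q_i - 136q_i.
First-order condition (treating rivals' output as given): 245 - 8q_i - 4·Σ_{j≠i} q_j = 0.
By symmetry each firm produces the same amount; substituting Σ_{j≠i} q_j = 2q_i yields q_i = 245/16.
Total output Q = 735/16, so price P = 381 - 4·(735/16) = 789/4.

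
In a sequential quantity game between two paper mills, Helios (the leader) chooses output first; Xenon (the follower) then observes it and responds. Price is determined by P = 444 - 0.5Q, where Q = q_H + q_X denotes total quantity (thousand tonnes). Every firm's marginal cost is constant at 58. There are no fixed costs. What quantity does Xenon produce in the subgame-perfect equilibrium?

193

The follower Xenon best-responds to any q_H: π_X = (444 - 0.5Q)q_X - 58q_X.
Setting the follower's marginal profit to zero, 386 - (1/2)q_H - q_X = 0, i.e. q_X = (386 - (1/2)q_H).
The leader anticipates this reaction. Substituting into P = 444 - 0.5Q gives P = 251 - (1/4)q_H, so π_H = (251 - (1/4)q_H)q_H - 58q_H.
The leader's first-order condition 193 - (1/2)q_H = 0 yields q_H = 386.
Then q_X = (386 - (1/2)·386) = 193.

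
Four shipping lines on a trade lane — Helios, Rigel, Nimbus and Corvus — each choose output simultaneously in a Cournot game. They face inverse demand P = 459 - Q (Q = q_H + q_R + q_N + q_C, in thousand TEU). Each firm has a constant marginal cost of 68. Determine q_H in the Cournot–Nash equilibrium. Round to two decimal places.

Each firm earns π_i = (459 - Q)q_i - 68q_i.
Setting ∂π_i/∂q_i = 0 with rivals' quantities fixed: 391 - 2q_i - Σ_{j≠i} q_j = 0.
By symmetry each firm produces the same amount; substituting Σ_{j≠i} q_j = 3q_i yields q_i = 391/5.

78.20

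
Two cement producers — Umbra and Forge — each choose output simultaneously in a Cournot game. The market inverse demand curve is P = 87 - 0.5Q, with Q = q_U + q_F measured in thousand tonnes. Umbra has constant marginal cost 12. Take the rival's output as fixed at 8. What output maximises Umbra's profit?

71

With the rival's output fixed at 8, Umbra's profit is π_U = (87 - (1/2)·8 - (1/2)q_U)q_U - (12q_U) = (83 - (1/2)q_U)q_U - (12q_U).
∂π_U/∂q_U = 71 - q_U = 0, so q_U = 71.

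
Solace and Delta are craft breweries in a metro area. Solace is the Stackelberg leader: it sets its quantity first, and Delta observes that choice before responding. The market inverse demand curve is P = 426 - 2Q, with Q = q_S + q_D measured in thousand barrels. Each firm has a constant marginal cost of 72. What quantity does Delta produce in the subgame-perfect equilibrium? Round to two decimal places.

Solve by backward induction. Given q_S, the follower Delta maximises π_D = (426 - 2q_S - 2q_D)q_D - 72q_D.
Follower FOC: 354 - 2q_S - 4q_D = 0, so q_D(q_S) = (354 - 2q_S)/4.
Solace substitutes q_D(q_S) into its own profit: π_S = q_S(426 - 2q_S - (354 - 2q_S)/2) - 72q_S = (249 - q_S)q_S - 72q_S.
Leader FOC: 177 - 2q_S = 0, so q_S = 177/2.
Then q_D = (354 - 2·(177/2))/4 = 177/4.

44.25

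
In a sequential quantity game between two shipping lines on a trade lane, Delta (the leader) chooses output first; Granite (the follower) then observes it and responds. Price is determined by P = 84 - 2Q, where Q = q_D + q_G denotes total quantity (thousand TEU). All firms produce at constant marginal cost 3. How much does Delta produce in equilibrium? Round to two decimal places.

20.25

Solve by backward induction. Given q_D, the follower Granite maximises π_G = (84 - 2q_D - 2q_G)q_G - 3q_G.
Setting the follower's marginal profit to zero, 81 - 2q_D - 4q_G = 0, i.e. q_G = (81 - 2q_D)/4.
Delta substitutes q_G(q_D) into its own profit: π_D = q_D(84 - 2q_D - (81 - 2q_D)/2) - 3q_D = (87/2 - q_D)q_D - 3q_D.
The leader's first-order condition 81/2 - 2q_D = 0 yields q_D = 81/4.
Then q_G = (81 - 2·(81/4))/4 = 81/8.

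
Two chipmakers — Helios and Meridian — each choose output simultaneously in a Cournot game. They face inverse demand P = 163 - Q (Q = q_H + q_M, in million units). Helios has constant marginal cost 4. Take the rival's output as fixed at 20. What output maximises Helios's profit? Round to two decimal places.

With the rival's output fixed at 20, Helios's profit is π_H = (163 - 20 - q_H)q_H - (4q_H) = (143 - q_H)q_H - (4q_H).
∂π_H/∂q_H = 139 - 2q_H = 0, so q_H = 139/2.

69.50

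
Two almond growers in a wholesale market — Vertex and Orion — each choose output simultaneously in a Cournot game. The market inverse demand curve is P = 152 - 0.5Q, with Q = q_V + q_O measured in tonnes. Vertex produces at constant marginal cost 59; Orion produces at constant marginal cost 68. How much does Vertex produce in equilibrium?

68

Vertex's profit: π_V = (152 - 0.5Q)q_V - (59q_V). Setting ∂π_V/∂q_V = 0: 93 - q_V - (1/2)(q_O) = 0.
Orion's profit: π_O = (152 - 0.5Q)q_O - (68q_O). Setting ∂π_O/∂q_O = 0: 84 - q_O - (1/2)(q_V) = 0.
Rearranging gives the reaction functions q_V = (93 - (1/2)q_O) and q_O = (84 - (1/2)q_V).
Substituting one into the other gives q_V = 68 and q_O = 50.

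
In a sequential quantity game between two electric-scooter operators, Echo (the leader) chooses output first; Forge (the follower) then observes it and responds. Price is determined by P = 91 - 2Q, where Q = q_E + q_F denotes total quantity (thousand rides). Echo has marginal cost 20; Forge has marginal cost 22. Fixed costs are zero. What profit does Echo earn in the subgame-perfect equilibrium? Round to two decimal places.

The follower Forge best-responds to any q_E: π_F = (91 - 2Q)q_F - 22q_F.
Setting the follower's marginal profit to zero, 69 - 2q_E - 4q_F = 0, i.e. q_F = (69 - 2q_E)/4.
Echo substitutes q_F(q_E) into its own profit: π_E = q_E(91 - 2q_E - (69 - 2q_E)/2) - 20q_E = (113/2 - q_E)q_E - 20q_E.
Maximising: ∂π_E/∂q_E = 73/2 - 2q_E = 0, giving q_E = 73/4.
Then q_F = (69 - 2·(73/4))/4 = 65/8.
Price P = 91 - 2·(211/8) = 153/4.
Echo's profit: (153/4 - 20)·(73/4) = 333.0625.

333.06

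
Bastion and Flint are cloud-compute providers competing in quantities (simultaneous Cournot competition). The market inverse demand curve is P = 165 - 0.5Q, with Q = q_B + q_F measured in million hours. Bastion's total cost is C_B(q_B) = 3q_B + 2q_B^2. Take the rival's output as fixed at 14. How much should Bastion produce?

With the rival's output fixed at 14, Bastion's profit is π_B = (165 - (1/2)·14 - (1/2)q_B)q_B - (3q_B + 2q_B²) = (158 - (1/2)q_B)q_B - (3q_B + 2q_B²).
∂π_B/∂q_B = 155 - 5q_B = 0, so q_B = 31.

31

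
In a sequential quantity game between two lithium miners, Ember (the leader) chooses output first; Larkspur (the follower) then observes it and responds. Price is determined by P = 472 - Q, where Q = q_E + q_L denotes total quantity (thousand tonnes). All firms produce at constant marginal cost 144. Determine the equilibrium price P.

Solve by backward induction. Given q_E, the follower Larkspur maximises π_L = (472 - q_E - q_L)q_L - 144q_L.
∂π_L/∂q_L = 328 - q_E - 2q_L = 0 gives the reaction function q_L = (328 - q_E)/2.
Ember substitutes q_L(q_E) into its own profit: π_E = q_E(472 - q_E - (328 - q_E)/2) - 144q_E = (308 - (1/2)q_E)q_E - 144q_E.
Maximising: ∂π_E/∂q_E = 164 - q_E = 0, giving q_E = 164.
Then q_L = (328 - 164)/2 = 82.
Total output Q = 246, so price P = 472 - 246 = 226.

226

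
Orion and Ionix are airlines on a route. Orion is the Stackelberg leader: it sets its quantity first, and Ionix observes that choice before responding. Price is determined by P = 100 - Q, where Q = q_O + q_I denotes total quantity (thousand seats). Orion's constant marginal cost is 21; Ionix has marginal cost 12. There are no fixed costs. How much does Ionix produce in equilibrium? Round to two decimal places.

26.50

Solve by backward induction. Given q_O, the follower Ionix maximises π_I = (100 - q_O - q_I)q_I - 12q_I.
Follower FOC: 88 - q_O - 2q_I = 0, so q_I(q_O) = (88 - q_O)/2.
Orion substitutes q_I(q_O) into its own profit: π_O = q_O(100 - q_O - (88 - q_O)/2) - 21q_O = (56 - (1/2)q_O)q_O - 21q_O.
Maximising: ∂π_O/∂q_O = 35 - q_O = 0, giving q_O = 35.
Then q_I = (88 - 35)/2 = 53/2.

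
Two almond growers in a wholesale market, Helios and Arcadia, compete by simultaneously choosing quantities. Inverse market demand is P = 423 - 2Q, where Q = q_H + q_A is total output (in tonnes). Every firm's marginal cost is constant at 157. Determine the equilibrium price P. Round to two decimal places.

A representative firm's profit is π_i = q_i(423 - 2Q) - 157q_i.
First-order condition (treating rivals' output as given): 266 - 4q_i - 2q_j = 0.
By symmetry each firm produces the same amount; substituting q_j = q_i yields q_i = 266/6 = 133/3.
Total output Q = 266/3, so price P = 423 - 2·(266/3) = 737/3.

245.67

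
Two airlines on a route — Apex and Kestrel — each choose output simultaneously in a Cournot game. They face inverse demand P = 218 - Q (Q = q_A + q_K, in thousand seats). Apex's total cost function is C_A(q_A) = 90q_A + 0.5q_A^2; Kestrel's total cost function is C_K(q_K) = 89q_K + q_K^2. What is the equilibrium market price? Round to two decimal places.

Apex's profit: π_A = (218 - Q)q_A - (90q_A + (1/2)q_A²). Setting ∂π_A/∂q_A = 0: 128 - 3q_A - (q_K) = 0.
Kestrel's profit: π_K = (218 - Q)q_K - (89q_K + q_K²). Setting ∂π_K/∂q_K = 0: 129 - 4q_K - (q_A) = 0.
So q_A = (128 - q_K)/3 and q_K = (129 - q_A)/4.
Substituting one into the other gives q_A = 383/11 and q_K = 259/11.
Total output Q = 642/11, so price P = 218 - 642/11 = 1756/11.

159.64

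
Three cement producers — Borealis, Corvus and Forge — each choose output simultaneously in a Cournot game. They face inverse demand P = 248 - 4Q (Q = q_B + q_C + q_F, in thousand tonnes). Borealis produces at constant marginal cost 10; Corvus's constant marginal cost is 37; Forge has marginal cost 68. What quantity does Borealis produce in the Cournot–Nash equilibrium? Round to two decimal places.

20.19

Borealis's profit: π_B = (248 - 4Q)q_B - (10q_B). Setting ∂π_B/∂q_B = 0: 238 - 8q_B - 4(q_C + q_F) = 0.
Corvus's profit: π_C = (248 - 4Q)q_C - (37q_C). Setting ∂π_C/∂q_C = 0: 211 - 8q_C - 4(q_B + q_F) = 0.
Forge's first-order condition: 180 - 8q_F - 4(q_B + q_C) = 0.
Adding the 3 conditions: 629 − 8Q − 8Q = 0, i.e. Q = 629/16.
Back-substituting: q_B = (238 − 629/4)/4 = 323/16, q_C = (211 − 629/4)/4 = 215/16, q_F = (180 − 629/4)/4 = 91/16.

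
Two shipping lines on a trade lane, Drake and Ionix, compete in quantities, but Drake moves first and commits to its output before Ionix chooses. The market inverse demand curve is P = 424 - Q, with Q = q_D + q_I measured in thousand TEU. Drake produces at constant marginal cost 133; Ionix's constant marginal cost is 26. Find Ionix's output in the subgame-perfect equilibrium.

Solve by backward induction. Given q_D, the follower Ionix maximises π_I = (424 - q_D - q_I)q_I - 26q_I.
Setting the follower's marginal profit to zero, 398 - q_D - 2q_I = 0, i.e. q_I = (398 - q_D)/2.
The leader anticipates this reaction. Substituting into P = 424 - Q gives P = 225 - (1/2)q_D, so π_D = (225 - (1/2)q_D)q_D - 133q_D.
Leader FOC: 92 - q_D = 0, so q_D = 92.
Then q_I = (398 - 92)/2 = 153.

153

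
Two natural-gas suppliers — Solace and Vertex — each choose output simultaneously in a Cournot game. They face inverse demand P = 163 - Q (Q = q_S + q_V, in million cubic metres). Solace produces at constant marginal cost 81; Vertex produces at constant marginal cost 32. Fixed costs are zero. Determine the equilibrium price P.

Solace's profit: π_S = (163 - Q)q_S - (81q_S). Setting ∂π_S/∂q_S = 0: 82 - 2q_S - (q_V) = 0.
Vertex's profit: π_V = (163 - Q)q_V - (32q_V). Setting ∂π_V/∂q_V = 0: 131 - 2q_V - (q_S) = 0.
So q_S = (82 - q_V)/2 and q_V = (131 - q_S)/2.
Solving the pair: q_S = 11, q_V = 60.
Total output Q = 71, so price P = 163 - 71 = 92.

92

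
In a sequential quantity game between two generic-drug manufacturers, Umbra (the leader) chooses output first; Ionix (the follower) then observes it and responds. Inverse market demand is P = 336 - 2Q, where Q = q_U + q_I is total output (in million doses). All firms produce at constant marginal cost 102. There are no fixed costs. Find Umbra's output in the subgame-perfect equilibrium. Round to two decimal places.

58.50

The follower Ionix best-responds to any q_U: π_I = (336 - 2Q)q_I - 102q_I.
Follower FOC: 234 - 2q_U - 4q_I = 0, so q_I(q_U) = (234 - 2q_U)/4.
The leader anticipates this reaction. Substituting into P = 336 - 2Q gives P = 219 - q_U, so π_U = (219 - q_U)q_U - 102q_U.
Leader FOC: 117 - 2q_U = 0, so q_U = 117/2.
Then q_I = (234 - 2·(117/2))/4 = 117/4.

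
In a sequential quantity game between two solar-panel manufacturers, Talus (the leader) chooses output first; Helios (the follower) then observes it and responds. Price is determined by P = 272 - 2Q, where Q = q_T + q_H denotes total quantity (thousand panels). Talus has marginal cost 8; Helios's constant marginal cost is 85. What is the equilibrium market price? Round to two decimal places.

93.25

The follower Helios best-responds to any q_T: π_H = (272 - 2Q)q_H - 85q_H.
∂π_H/∂q_H = 187 - 2q_T - 4q_H = 0 gives the reaction function q_H = (187 - 2q_T)/4.
The leader anticipates this reaction. Substituting into P = 272 - 2Q gives P = 357/2 - q_T, so π_T = (357/2 - q_T)q_T - 8q_T.
The leader's first-order condition 341/2 - 2q_T = 0 yields q_T = 341/4.
Then q_H = (187 - 2·(341/4))/4 = 33/8.
Total output Q = 715/8, so price P = 272 - 2·(715/8) = 373/4.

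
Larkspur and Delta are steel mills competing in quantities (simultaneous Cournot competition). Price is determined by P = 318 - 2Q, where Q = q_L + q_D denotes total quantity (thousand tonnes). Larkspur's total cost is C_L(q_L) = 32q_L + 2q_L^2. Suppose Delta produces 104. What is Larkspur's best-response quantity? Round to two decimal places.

With the rival's output fixed at 104, Larkspur's profit is π_L = (318 - 2·104 - 2q_L)q_L - (32q_L + 2q_L²) = (110 - 2q_L)q_L - (32q_L + 2q_L²).
∂π_L/∂q_L = 78 - 8q_L = 0, so q_L = 39/4.

9.75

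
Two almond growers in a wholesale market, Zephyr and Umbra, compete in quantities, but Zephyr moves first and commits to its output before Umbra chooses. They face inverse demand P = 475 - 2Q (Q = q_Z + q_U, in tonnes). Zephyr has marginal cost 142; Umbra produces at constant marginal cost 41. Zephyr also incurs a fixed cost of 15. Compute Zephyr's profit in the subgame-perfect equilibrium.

Solve by backward induction. Given q_Z, the follower Umbra maximises π_U = (475 - 2q_Z - 2q_U)q_U - 41q_U.
∂π_U/∂q_U = 434 - 2q_Z - 4q_U = 0 gives the reaction function q_U = (434 - 2q_Z)/4.
The leader anticipates this reaction. Substituting into P = 475 - 2Q gives P = 258 - q_Z, so π_Z = (258 - q_Z)q_Z - 142q_Z.
Maximising: ∂π_Z/∂q_Z = 116 - 2q_Z = 0, giving q_Z = 58.
Then q_U = (434 - 2·58)/4 = 159/2.
Price P = 475 - 2·(275/2) = 200.
Zephyr's profit: (200 - 142)·58 - 15 = 3349.

3349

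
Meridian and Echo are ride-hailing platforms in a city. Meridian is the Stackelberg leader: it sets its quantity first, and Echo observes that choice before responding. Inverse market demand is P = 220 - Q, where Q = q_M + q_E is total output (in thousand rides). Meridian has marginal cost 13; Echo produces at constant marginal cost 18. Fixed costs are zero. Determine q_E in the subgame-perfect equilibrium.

Solve by backward induction. Given q_M, the follower Echo maximises π_E = (220 - q_M - q_E)q_E - 18q_E.
Setting the follower's marginal profit to zero, 202 - q_M - 2q_E = 0, i.e. q_E = (202 - q_M)/2.
The leader anticipates this reaction. Substituting into P = 220 - Q gives P = 119 - (1/2)q_M, so π_M = (119 - (1/2)q_M)q_M - 13q_M.
Maximising: ∂π_M/∂q_M = 106 - q_M = 0, giving q_M = 106.
Then q_E = (202 - 106)/2 = 48.

48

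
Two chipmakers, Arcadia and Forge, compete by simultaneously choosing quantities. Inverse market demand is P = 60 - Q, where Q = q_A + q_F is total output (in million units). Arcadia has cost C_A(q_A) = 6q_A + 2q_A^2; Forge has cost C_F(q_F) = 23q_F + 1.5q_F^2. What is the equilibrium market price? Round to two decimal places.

Arcadia's profit: π_A = (60 - Q)q_A - (6q_A + 2q_A²). Setting ∂π_A/∂q_A = 0: 54 - 6q_A - (q_F) = 0.
Forge's profit: π_F = (60 - Q)q_F - (23q_F + (3/2)q_F²). Setting ∂π_F/∂q_F = 0: 37 - 5q_F - (q_A) = 0.
Rearranging gives the reaction functions q_A = (54 - q_F)/6 and q_F = (37 - q_A)/5.
Substituting one into the other gives q_A = 233/29 and q_F = 168/29.
Total output Q = 401/29, so price P = 60 - 401/29 = 1339/29.

46.17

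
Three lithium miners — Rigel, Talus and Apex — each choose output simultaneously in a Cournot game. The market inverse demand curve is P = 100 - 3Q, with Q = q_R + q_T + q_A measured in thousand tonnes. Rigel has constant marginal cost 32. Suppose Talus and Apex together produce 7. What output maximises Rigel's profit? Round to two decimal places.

7.83

With rivals' combined output fixed at 7, Rigel's profit is π_R = (100 - 3·7 - 3q_R)q_R - (32q_R) = (79 - 3q_R)q_R - (32q_R).
∂π_R/∂q_R = 47 - 6q_R = 0, so q_R = 47/6.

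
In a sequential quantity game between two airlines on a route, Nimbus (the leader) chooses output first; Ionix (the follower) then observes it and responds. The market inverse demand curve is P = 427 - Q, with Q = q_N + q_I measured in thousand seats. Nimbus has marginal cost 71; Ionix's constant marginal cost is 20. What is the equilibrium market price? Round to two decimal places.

The follower Ionix best-responds to any q_N: π_I = (427 - Q)q_I - 20q_I.
∂π_I/∂q_I = 407 - q_N - 2q_I = 0 gives the reaction function q_I = (407 - q_N)/2.
Nimbus substitutes q_I(q_N) into its own profit: π_N = q_N(427 - q_N - (407 - q_N)/2) - 71q_N = (447/2 - (1/2)q_N)q_N - 71q_N.
Leader FOC: 305/2 - q_N = 0, so q_N = 305/2.
Then q_I = (407 - 305/2)/2 = 509/4.
Total output Q = 1119/4, so price P = 427 - 1119/4 = 589/4.

147.25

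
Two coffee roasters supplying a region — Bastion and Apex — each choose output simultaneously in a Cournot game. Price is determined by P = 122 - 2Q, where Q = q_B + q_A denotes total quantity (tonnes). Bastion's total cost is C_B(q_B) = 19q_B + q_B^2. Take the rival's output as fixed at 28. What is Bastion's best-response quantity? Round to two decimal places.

With the rival's output fixed at 28, Bastion's profit is π_B = (122 - 2·28 - 2q_B)q_B - (19q_B + q_B²) = (66 - 2q_B)q_B - (19q_B + q_B²).
∂π_B/∂q_B = 47 - 6q_B = 0, so q_B = 47/6.

7.83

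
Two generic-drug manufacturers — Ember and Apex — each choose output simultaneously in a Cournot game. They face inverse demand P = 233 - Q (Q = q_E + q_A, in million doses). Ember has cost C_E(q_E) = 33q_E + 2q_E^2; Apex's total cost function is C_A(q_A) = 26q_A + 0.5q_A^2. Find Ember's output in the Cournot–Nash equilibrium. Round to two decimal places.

23.12

Ember's profit: π_E = (233 - Q)q_E - (33q_E + 2q_E²). Setting ∂π_E/∂q_E = 0: 200 - 6q_E - (q_A) = 0.
Apex's first-order condition: 207 - 3q_A - (q_E) = 0.
So q_E = (200 - q_A)/6 and q_A = (207 - q_E)/3.
Substituting one into the other gives q_E = 393/17 and q_A = 1042/17.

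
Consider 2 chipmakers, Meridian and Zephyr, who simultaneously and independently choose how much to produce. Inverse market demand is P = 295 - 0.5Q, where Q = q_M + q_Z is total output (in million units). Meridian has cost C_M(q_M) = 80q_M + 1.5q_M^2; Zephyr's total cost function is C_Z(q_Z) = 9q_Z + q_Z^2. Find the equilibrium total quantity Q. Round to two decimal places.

Meridian's profit: π_M = (295 - 0.5Q)q_M - (80q_M + (3/2)q_M²). Setting ∂π_M/∂q_M = 0: 215 - 4q_M - (1/2)(q_Z) = 0.
Zephyr's first-order condition: 286 - 3q_Z - (1/2)(q_M) = 0.
So q_M = (215 - (1/2)q_Z)/4 and q_Z = (286 - (1/2)q_M)/3.
Solving the pair: q_M = 42.7234, q_Z = 88.2128.
Total output Q = 42.7234 + 88.2128 = 130.9362.

130.94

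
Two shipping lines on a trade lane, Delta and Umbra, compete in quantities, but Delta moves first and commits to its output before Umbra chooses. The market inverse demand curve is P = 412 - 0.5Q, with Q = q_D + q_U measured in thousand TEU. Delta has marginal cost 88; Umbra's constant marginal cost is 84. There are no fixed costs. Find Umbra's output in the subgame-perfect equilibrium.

168

Solve by backward induction. Given q_D, the follower Umbra maximises π_U = (412 - (1/2)q_D - (1/2)q_U)q_U - 84q_U.
Follower FOC: 328 - (1/2)q_D - q_U = 0, so q_U(q_D) = (328 - (1/2)q_D).
Delta substitutes q_U(q_D) into its own profit: π_D = q_D(412 - (1/2)q_D - (328 - (1/2)q_D)/2) - 88q_D = (248 - (1/4)q_D)q_D - 88q_D.
Leader FOC: 160 - (1/2)q_D = 0, so q_D = 320.
Then q_U = (328 - (1/2)·320) = 168.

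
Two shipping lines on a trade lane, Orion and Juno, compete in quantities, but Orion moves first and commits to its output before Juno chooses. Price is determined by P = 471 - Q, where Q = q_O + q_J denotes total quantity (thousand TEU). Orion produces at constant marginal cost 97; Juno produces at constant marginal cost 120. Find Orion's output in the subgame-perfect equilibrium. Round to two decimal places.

The follower Juno best-responds to any q_O: π_J = (471 - Q)q_J - 120q_J.
∂π_J/∂q_J = 351 - q_O - 2q_J = 0 gives the reaction function q_J = (351 - q_O)/2.
Orion substitutes q_J(q_O) into its own profit: π_O = q_O(471 - q_O - (351 - q_O)/2) - 97q_O = (591/2 - (1/2)q_O)q_O - 97q_O.
Leader FOC: 397/2 - q_O = 0, so q_O = 397/2.
Then q_J = (351 - 397/2)/2 = 305/4.

198.50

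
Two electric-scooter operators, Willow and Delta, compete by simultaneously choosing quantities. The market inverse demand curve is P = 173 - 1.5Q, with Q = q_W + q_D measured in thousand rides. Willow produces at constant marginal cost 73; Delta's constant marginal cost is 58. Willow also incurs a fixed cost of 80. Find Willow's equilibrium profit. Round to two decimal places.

Willow's profit: π_W = (173 - 1.5Q)q_W - (73q_W). Setting ∂π_W/∂q_W = 0: 100 - 3q_W - (3/2)(q_D) = 0.
Delta's profit: π_D = (173 - 1.5Q)q_D - (58q_D). Setting ∂π_D/∂q_D = 0: 115 - 3q_D - (3/2)(q_W) = 0.
So q_W = (100 - (3/2)q_D)/3 and q_D = (115 - (3/2)q_W)/3.
Solving the pair: q_W = 170/9, q_D = 260/9.
Price P = 173 - (3/2)·(430/9) = 304/3.
Willow's profit: (304/3 - 73)·(170/9) - 80 = 455.1852.

455.19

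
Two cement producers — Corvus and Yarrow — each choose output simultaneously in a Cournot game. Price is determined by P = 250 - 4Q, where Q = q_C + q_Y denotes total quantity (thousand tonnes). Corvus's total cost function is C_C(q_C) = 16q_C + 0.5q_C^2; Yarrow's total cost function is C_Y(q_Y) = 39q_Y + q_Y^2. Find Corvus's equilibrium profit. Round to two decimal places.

Corvus's profit: π_C = (250 - 4Q)q_C - (16q_C + (1/2)q_C²). Setting ∂π_C/∂q_C = 0: 234 - 9q_C - 4(q_Y) = 0.
Yarrow's first-order condition: 211 - 10q_Y - 4(q_C) = 0.
Best responses: q_C = (234 - 4q_Y)/9, q_Y = (211 - 4q_C)/10.
Substituting one into the other gives q_C = 748/37 and q_Y = 963/74.
Price P = 250 - 4·33.2297 = 117.0811.
Corvus's profit: 117.0811·(748/37) - 16·(748/37) - (1/2)(748/37)² = 1839.1293.

1839.13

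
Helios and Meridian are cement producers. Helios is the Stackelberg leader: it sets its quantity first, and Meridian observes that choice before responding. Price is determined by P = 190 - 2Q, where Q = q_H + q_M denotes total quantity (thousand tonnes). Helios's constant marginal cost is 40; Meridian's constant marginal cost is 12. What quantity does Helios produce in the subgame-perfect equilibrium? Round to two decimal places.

Solve by backward induction. Given q_H, the follower Meridian maximises π_M = (190 - 2q_H - 2q_M)q_M - 12q_M.
Follower FOC: 178 - 2q_H - 4q_M = 0, so q_M(q_H) = (178 - 2q_H)/4.
The leader anticipates this reaction. Substituting into P = 190 - 2Q gives P = 101 - q_H, so π_H = (101 - q_H)q_H - 40q_H.
Maximising: ∂π_H/∂q_H = 61 - 2q_H = 0, giving q_H = 61/2.
Then q_M = (178 - 2·(61/2))/4 = 117/4.

30.50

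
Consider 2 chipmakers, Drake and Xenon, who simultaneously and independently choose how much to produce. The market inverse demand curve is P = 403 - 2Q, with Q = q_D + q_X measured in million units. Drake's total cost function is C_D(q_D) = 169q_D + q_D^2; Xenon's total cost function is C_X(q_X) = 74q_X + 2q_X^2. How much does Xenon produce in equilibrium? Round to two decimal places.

Drake's profit: π_D = (403 - 2Q)q_D - (169q_D + q_D²). Setting ∂π_D/∂q_D = 0: 234 - 6q_D - 2(q_X) = 0.
Xenon's profit: π_X = (403 - 2Q)q_X - (74q_X + 2q_X²). Setting ∂π_X/∂q_X = 0: 329 - 8q_X - 2(q_D) = 0.
Rearranging gives the reaction functions q_D = (234 - 2q_X)/6 and q_X = (329 - 2q_D)/8.
Substituting one into the other gives q_D = 607/22 and q_X = 753/22.

34.23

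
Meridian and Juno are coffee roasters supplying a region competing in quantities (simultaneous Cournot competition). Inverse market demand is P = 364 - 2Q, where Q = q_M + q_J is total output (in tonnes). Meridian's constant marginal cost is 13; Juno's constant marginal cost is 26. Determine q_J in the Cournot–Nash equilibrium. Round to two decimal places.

Meridian's profit: π_M = (364 - 2Q)q_M - (13q_M). Setting ∂π_M/∂q_M = 0: 351 - 4q_M - 2(q_J) = 0.
Juno's profit: π_J = (364 - 2Q)q_J - (26q_J). Setting ∂π_J/∂q_J = 0: 338 - 4q_J - 2(q_M) = 0.
Rearranging gives the reaction functions q_M = (351 - 2q_J)/4 and q_J = (338 - 2q_M)/4.
Solving the pair: q_M = 182/3, q_J = 325/6.

54.17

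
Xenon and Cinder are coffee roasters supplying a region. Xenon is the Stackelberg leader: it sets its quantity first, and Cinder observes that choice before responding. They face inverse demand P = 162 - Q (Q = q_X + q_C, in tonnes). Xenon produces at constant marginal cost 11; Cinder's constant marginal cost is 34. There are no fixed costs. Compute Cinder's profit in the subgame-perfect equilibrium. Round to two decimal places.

420.25

The follower Cinder best-responds to any q_X: π_C = (162 - Q)q_C - 34q_C.
Follower FOC: 128 - q_X - 2q_C = 0, so q_C(q_X) = (128 - q_X)/2.
The leader anticipates this reaction. Substituting into P = 162 - Q gives P = 98 - (1/2)q_X, so π_X = (98 - (1/2)q_X)q_X - 11q_X.
Leader FOC: 87 - q_X = 0, so q_X = 87.
Then q_C = (128 - 87)/2 = 41/2.
Price P = 162 - 215/2 = 109/2.
Cinder's profit: (109/2 - 34)·(41/2) = 1681/4.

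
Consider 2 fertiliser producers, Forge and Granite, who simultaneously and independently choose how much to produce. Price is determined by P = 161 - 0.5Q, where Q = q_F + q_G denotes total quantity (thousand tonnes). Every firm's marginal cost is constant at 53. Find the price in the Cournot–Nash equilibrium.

Each firm earns π_i = (161 - 0.5Q)q_i - 53q_i.
First-order condition (treating rivals' output as given): 108 - q_i - (1/2)q_j = 0.
By symmetry each firm produces the same amount; substituting q_j = q_i yields q_i = 108/(3/2) = 72.
Total output Q = 144, so price P = 161 - (1/2)·144 = 89.

89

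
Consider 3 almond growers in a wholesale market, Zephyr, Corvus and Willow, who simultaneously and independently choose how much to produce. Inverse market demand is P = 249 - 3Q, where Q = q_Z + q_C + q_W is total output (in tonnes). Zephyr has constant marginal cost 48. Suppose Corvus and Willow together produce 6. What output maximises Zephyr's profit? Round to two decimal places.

30.50

With rivals' combined output fixed at 6, Zephyr's profit is π_Z = (249 - 3·6 - 3q_Z)q_Z - (48q_Z) = (231 - 3q_Z)q_Z - (48q_Z).
∂π_Z/∂q_Z = 183 - 6q_Z = 0, so q_Z = 61/2.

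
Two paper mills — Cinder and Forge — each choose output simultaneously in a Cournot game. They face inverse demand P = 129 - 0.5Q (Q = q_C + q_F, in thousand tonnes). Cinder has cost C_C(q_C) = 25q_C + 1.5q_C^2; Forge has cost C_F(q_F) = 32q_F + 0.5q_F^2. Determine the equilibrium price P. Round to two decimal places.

Cinder's profit: π_C = (129 - 0.5Q)q_C - (25q_C + (3/2)q_C²). Setting ∂π_C/∂q_C = 0: 104 - 4q_C - (1/2)(q_F) = 0.
Forge's first-order condition: 97 - 2q_F - (1/2)(q_C) = 0.
Best responses: q_C = (104 - (1/2)q_F)/4, q_F = (97 - (1/2)q_C)/2.
Substituting one into the other gives q_C = 638/31 and q_F = 1344/31.
Total output Q = 1982/31, so price P = 129 - (1/2)·(1982/31) = 97.0323.

97.03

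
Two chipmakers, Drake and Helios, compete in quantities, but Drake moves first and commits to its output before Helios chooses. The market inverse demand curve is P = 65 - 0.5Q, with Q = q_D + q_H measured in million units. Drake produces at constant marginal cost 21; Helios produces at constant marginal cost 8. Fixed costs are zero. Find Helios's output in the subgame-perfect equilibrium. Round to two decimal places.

The follower Helios best-responds to any q_D: π_H = (65 - 0.5Q)q_H - 8q_H.
Follower FOC: 57 - (1/2)q_D - q_H = 0, so q_H(q_D) = (57 - (1/2)q_D).
The leader anticipates this reaction. Substituting into P = 65 - 0.5Q gives P = 73/2 - (1/4)q_D, so π_D = (73/2 - (1/4)q_D)q_D - 21q_D.
Leader FOC: 31/2 - (1/2)q_D = 0, so q_D = 31.
Then q_H = (57 - (1/2)·31) = 83/2.

41.50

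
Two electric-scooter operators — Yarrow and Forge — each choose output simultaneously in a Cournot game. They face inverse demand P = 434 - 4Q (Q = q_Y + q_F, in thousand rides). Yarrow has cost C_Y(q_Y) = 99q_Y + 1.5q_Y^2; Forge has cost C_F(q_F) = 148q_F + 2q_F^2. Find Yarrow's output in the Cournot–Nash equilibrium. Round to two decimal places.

Yarrow's profit: π_Y = (434 - 4Q)q_Y - (99q_Y + (3/2)q_Y²). Setting ∂π_Y/∂q_Y = 0: 335 - 11q_Y - 4(q_F) = 0.
Forge's first-order condition: 286 - 12q_F - 4(q_Y) = 0.
So q_Y = (335 - 4q_F)/11 and q_F = (286 - 4q_Y)/12.
Substituting one into the other gives q_Y = 719/29 and q_F = 903/58.

24.79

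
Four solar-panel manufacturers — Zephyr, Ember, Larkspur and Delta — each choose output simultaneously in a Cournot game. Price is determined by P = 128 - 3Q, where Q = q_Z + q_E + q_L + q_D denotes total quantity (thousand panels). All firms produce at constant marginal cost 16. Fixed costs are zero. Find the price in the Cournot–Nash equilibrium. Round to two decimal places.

Each firm earns π_i = (128 - 3Q)q_i - 16q_i.
Setting ∂π_i/∂q_i = 0 with rivals' quantities fixed: 112 - 6q_i - 3·Σ_{j≠i} q_j = 0.
With identical firms every q_j equals q_i, so Σ_{j≠i} q_j = 3q_i and 112 = 15q_i, giving q_i = 112/15.
Total output Q = 448/15, so price P = 128 - 3·(448/15) = 192/5.

38.40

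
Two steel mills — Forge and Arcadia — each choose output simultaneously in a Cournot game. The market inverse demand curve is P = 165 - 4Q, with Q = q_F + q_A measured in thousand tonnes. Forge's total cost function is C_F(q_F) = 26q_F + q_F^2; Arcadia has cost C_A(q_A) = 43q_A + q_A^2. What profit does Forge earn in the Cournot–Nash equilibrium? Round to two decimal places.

576.53

Forge's profit: π_F = (165 - 4Q)q_F - (26q_F + q_F²). Setting ∂π_F/∂q_F = 0: 139 - 10q_F - 4(q_A) = 0.
Arcadia's first-order condition: 122 - 10q_A - 4(q_F) = 0.
So q_F = (139 - 4q_A)/10 and q_A = (122 - 4q_F)/10.
Solving the pair: q_F = 451/42, q_A = 166/21.
Price P = 165 - 4·(261/14) = 633/7.
Forge's profit: (633/7)·(451/42) - 26·(451/42) - (451/42)² = 576.5334.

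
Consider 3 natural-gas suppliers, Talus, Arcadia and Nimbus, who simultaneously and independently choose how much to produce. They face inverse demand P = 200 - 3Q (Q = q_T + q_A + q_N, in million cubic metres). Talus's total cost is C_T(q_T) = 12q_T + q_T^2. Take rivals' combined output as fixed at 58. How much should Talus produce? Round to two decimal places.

With rivals' combined output fixed at 58, Talus's profit is π_T = (200 - 3·58 - 3q_T)q_T - (12q_T + q_T²) = (26 - 3q_T)q_T - (12q_T + q_T²).
∂π_T/∂q_T = 14 - 8q_T = 0, so q_T = 7/4.

1.75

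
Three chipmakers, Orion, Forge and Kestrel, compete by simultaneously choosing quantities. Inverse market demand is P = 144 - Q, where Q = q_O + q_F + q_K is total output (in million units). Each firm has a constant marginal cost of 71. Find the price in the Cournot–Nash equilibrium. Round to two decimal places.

89.25

Each firm earns π_i = (144 - Q)q_i - 71q_i.
First-order condition (treating rivals' output as given): 73 - 2q_i - Σ_{j≠i} q_j = 0.
With identical firms every q_j equals q_i, so Σ_{j≠i} q_j = 2q_i and 73 = 4q_i, giving q_i = 73/4.
Total output Q = 219/4, so price P = 144 - 219/4 = 357/4.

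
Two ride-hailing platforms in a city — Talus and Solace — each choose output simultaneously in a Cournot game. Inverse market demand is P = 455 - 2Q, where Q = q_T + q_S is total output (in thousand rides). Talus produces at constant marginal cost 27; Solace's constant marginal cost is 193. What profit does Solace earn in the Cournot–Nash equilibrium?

Talus's profit: π_T = (455 - 2Q)q_T - (27q_T). Setting ∂π_T/∂q_T = 0: 428 - 4q_T - 2(q_S) = 0.
Solace's first-order condition: 262 - 4q_S - 2(q_T) = 0.
Rearranging gives the reaction functions q_T = (428 - 2q_S)/4 and q_S = (262 - 2q_T)/4.
Solving the pair: q_T = 99, q_S = 16.
Price P = 455 - 2·115 = 225.
Solace's profit: (225 - 193)·16 = 512.

512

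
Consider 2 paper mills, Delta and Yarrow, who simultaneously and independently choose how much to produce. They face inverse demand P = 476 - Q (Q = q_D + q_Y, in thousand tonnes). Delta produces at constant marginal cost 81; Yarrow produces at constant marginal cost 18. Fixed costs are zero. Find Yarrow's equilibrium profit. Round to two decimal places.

Delta's profit: π_D = (476 - Q)q_D - (81q_D). Setting ∂π_D/∂q_D = 0: 395 - 2q_D - (q_Y) = 0.
Yarrow's first-order condition: 458 - 2q_Y - (q_D) = 0.
Best responses: q_D = (395 - q_Y)/2, q_Y = (458 - q_D)/2.
Substituting one into the other gives q_D = 332/3 and q_Y = 521/3.
Price P = 476 - 853/3 = 575/3.
Yarrow's profit: (575/3 - 18)·(521/3) = 30160.1111.

30160.11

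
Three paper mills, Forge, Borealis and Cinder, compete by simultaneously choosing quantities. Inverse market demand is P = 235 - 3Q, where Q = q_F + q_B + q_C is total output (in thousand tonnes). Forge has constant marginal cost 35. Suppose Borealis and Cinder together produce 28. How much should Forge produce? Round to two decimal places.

With rivals' combined output fixed at 28, Forge's profit is π_F = (235 - 3·28 - 3q_F)q_F - (35q_F) = (151 - 3q_F)q_F - (35q_F).
∂π_F/∂q_F = 116 - 6q_F = 0, so q_F = 58/3.

19.33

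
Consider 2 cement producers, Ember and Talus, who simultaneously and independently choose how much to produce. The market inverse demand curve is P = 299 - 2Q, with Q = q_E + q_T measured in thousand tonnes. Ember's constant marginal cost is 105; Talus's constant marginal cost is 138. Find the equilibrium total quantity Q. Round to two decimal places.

59.17

Ember's profit: π_E = (299 - 2Q)q_E - (105q_E). Setting ∂π_E/∂q_E = 0: 194 - 4q_E - 2(q_T) = 0.
Talus's first-order condition: 161 - 4q_T - 2(q_E) = 0.
Best responses: q_E = (194 - 2q_T)/4, q_T = (161 - 2q_E)/4.
Substituting one into the other gives q_E = 227/6 and q_T = 64/3.
Total output Q = 227/6 + 64/3 = 355/6.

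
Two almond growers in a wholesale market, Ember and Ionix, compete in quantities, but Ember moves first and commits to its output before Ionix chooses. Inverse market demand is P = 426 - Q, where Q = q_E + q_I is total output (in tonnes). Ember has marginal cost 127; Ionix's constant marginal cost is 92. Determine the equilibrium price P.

193

Solve by backward induction. Given q_E, the follower Ionix maximises π_I = (426 - q_E - q_I)q_I - 92q_I.
Setting the follower's marginal profit to zero, 334 - q_E - 2q_I = 0, i.e. q_I = (334 - q_E)/2.
The leader anticipates this reaction. Substituting into P = 426 - Q gives P = 259 - (1/2)q_E, so π_E = (259 - (1/2)q_E)q_E - 127q_E.
Maximising: ∂π_E/∂q_E = 132 - q_E = 0, giving q_E = 132.
Then q_I = (334 - 132)/2 = 101.
Total output Q = 233, so price P = 426 - 233 = 193.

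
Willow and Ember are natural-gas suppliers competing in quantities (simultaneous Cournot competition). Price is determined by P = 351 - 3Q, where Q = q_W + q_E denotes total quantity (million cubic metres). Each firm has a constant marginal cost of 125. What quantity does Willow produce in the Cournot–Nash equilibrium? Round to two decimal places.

25.11

A representative firm's profit is π_i = q_i(351 - 3Q) - 125q_i.
First-order condition (treating rivals' output as given): 226 - 6q_i - 3q_j = 0.
By symmetry each firm produces the same amount; substituting q_j = q_i yields q_i = 226/9.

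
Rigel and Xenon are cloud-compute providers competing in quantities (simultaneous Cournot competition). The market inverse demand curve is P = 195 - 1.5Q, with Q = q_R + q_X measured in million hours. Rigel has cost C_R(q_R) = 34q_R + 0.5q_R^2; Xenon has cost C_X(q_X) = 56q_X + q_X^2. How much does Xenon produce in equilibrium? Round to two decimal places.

17.72

Rigel's profit: π_R = (195 - 1.5Q)q_R - (34q_R + (1/2)q_R²). Setting ∂π_R/∂q_R = 0: 161 - 4q_R - (3/2)(q_X) = 0.
Xenon's first-order condition: 139 - 5q_X - (3/2)(q_R) = 0.
Rearranging gives the reaction functions q_R = (161 - (3/2)q_X)/4 and q_X = (139 - (3/2)q_R)/5.
Solving the pair: q_R = 33.6056, q_X = 1258/71.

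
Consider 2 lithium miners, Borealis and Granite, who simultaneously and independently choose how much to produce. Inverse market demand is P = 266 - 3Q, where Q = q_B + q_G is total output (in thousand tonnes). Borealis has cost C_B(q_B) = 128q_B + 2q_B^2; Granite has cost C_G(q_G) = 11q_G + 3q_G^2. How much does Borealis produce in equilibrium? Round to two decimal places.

8.03

Borealis's profit: π_B = (266 - 3Q)q_B - (128q_B + 2q_B²). Setting ∂π_B/∂q_B = 0: 138 - 10q_B - 3(q_G) = 0.
Granite's first-order condition: 255 - 12q_G - 3(q_B) = 0.
Best responses: q_B = (138 - 3q_G)/10, q_G = (255 - 3q_B)/12.
Substituting one into the other gives q_B = 297/37 and q_G = 712/37.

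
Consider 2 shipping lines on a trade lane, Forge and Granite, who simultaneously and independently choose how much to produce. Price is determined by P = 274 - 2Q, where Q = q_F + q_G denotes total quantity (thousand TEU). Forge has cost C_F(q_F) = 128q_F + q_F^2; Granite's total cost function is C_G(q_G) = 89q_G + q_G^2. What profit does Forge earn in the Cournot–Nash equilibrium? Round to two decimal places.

750.11

Forge's profit: π_F = (274 - 2Q)q_F - (128q_F + q_F²). Setting ∂π_F/∂q_F = 0: 146 - 6q_F - 2(q_G) = 0.
Granite's first-order condition: 185 - 6q_G - 2(q_F) = 0.
Rearranging gives the reaction functions q_F = (146 - 2q_G)/6 and q_G = (185 - 2q_F)/6.
Substituting one into the other gives q_F = 253/16 and q_G = 409/16.
Price P = 274 - 2·(331/8) = 765/4.
Forge's profit: (765/4)·(253/16) - 128·(253/16) - (253/16)² = 750.1055.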